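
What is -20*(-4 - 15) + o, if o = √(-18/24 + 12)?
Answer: 380 + 3*√5/2 ≈ 383.35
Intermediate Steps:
o = 3*√5/2 (o = √(-18*1/24 + 12) = √(-¾ + 12) = √(45/4) = 3*√5/2 ≈ 3.3541)
-20*(-4 - 15) + o = -20*(-4 - 15) + 3*√5/2 = -20*(-19) + 3*√5/2 = 380 + 3*√5/2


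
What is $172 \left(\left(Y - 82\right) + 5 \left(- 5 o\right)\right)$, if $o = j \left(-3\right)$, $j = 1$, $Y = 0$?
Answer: $-1204$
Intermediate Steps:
$o = -3$ ($o = 1 \left(-3\right) = -3$)
$172 \left(\left(Y - 82\right) + 5 \left(- 5 o\right)\right) = 172 \left(\left(0 - 82\right) + 5 \left(\left(-5\right) \left(-3\right)\right)\right) = 172 \left(\left(0 - 82\right) + 5 \cdot 15\right) = 172 \left(-82 + 75\right) = 172 \left(-7\right) = -1204$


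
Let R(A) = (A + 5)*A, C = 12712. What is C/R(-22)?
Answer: 6356/187 ≈ 33.989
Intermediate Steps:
R(A) = A*(5 + A) (R(A) = (5 + A)*A = A*(5 + A))
C/R(-22) = 12712/((-22*(5 - 22))) = 12712/((-22*(-17))) = 12712/374 = 12712*(1/374) = 6356/187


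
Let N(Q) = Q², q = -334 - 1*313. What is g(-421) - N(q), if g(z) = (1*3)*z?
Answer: -419872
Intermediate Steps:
q = -647 (q = -334 - 313 = -647)
g(z) = 3*z
g(-421) - N(q) = 3*(-421) - 1*(-647)² = -1263 - 1*418609 = -1263 - 418609 = -419872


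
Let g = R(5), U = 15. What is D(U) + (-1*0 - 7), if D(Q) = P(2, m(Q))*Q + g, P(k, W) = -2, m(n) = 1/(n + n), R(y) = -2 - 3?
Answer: -42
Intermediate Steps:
R(y) = -5
m(n) = 1/(2*n)
g = -5
D(Q) = -5 - 2*Q (D(Q) = -2*Q - 5 = -5 - 2*Q)
D(U) + (-1*0 - 7) = (-5 - 2*15) + (-1*0 - 7) = (-5 - 30) + (0 - 7) = -35 - 7 = -42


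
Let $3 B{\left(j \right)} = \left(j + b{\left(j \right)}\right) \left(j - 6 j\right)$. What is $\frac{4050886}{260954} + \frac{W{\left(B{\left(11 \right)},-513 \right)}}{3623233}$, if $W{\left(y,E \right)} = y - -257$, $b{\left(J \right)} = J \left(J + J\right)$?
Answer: $\frac{22014240761969}{1418245716423} \approx 15.522$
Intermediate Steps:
$b{\left(J \right)} = 2 J^{2}$ ($b{\left(J \right)} = J 2 J = 2 J^{2}$)
$B{\left(j \right)} = - \frac{5 j \left(j + 2 j^{2}\right)}{3}$ ($B{\left(j \right)} = \frac{\left(j + 2 j^{2}\right) \left(j - 6 j\right)}{3} = \frac{\left(j + 2 j^{2}\right) \left(- 5 j\right)}{3} = \frac{\left(-5\right) j \left(j + 2 j^{2}\right)}{3} = - \frac{5 j \left(j + 2 j^{2}\right)}{3}$)
$W{\left(y,E \right)} = 257 + y$ ($W{\left(y,E \right)} = y + 257 = 257 + y$)
$\frac{4050886}{260954} + \frac{W{\left(B{\left(11 \right)},-513 \right)}}{3623233} = \frac{4050886}{260954} + \frac{257 - \frac{5 \cdot 11^{2} \left(1 + 2 \cdot 11\right)}{3}}{3623233} = 4050886 \cdot \frac{1}{260954} + \left(257 - \frac{605 \left(1 + 22\right)}{3}\right) \frac{1}{3623233} = \frac{2025443}{130477} + \left(257 - \frac{605}{3} \cdot 23\right) \frac{1}{3623233} = \frac{2025443}{130477} + \left(257 - \frac{13915}{3}\right) \frac{1}{3623233} = \frac{2025443}{130477} - \frac{13144}{10869699} = \frac{22014240761969}{1418245716423}$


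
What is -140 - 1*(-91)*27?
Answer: 2317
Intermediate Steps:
-140 - 1*(-91)*27 = -140 + 91*27 = -140 + 2457 = 2317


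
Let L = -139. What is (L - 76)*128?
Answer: -27520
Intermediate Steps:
(L - 76)*128 = (-139 - 76)*128 = -215*128 = -27520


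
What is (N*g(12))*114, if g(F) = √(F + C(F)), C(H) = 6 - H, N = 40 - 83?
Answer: -4902*√6 ≈ -12007.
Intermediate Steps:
N = -43
g(F) = √6 (g(F) = √(F + (6 - F)) = √6)
(N*g(12))*114 = -43*√6*114 = -4902*√6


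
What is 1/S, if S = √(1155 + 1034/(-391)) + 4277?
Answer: 1672307/7152006468 - √176173261/7152006468 ≈ 0.00023197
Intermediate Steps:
S = 4277 + √176173261/391 (S = √(1155 + 1034*(-1/391)) + 4277 = √(1155 - 1034/391) + 4277 = √(450571/391) + 4277 = √176173261/391 + 4277 = 4277 + √176173261/391 ≈ 4310.9)
1/S = 1/(4277 + √176173261/391)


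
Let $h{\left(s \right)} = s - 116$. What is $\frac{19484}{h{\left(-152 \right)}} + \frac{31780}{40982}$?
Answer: $- \frac{98747031}{1372897} \approx -71.926$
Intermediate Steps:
$h{\left(s \right)} = -116 + s$
$\frac{19484}{h{\left(-152 \right)}} + \frac{31780}{40982} = \frac{19484}{-116 - 152} + \frac{31780}{40982} = \frac{19484}{-268} + 31780 \cdot \frac{1}{40982} = 19484 \left(- \frac{1}{268}\right) + \frac{15890}{20491} = - \frac{4871}{67} + \frac{15890}{20491} = - \frac{98747031}{1372897}$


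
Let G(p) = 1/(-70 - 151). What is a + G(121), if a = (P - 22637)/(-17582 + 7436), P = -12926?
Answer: 7849277/2242266 ≈ 3.5006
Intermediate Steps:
a = 35563/10146 (a = (-12926 - 22637)/(-17582 + 7436) = -35563/(-10146) = -35563*(-1/10146) = 35563/10146 ≈ 3.5051)
G(p) = -1/221 (G(p) = 1/(-221) = -1/221)
a + G(121) = 35563/10146 - 1/221 = 7849277/2242266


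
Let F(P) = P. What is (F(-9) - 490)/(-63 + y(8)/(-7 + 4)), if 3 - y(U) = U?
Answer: 1497/184 ≈ 8.1359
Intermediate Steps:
y(U) = 3 - U
(F(-9) - 490)/(-63 + y(8)/(-7 + 4)) = (-9 - 490)/(-63 + (3 - 1*8)/(-7 + 4)) = -499/(-63 + (3 - 8)/(-3)) = -499/(-63 - 1/3*(-5)) = -499/(-63 + 5/3) = -499/(-184/3) = -499*(-3/184) = 1497/184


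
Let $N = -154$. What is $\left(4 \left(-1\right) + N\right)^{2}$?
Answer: $24964$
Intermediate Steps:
$\left(4 \left(-1\right) + N\right)^{2} = \left(4 \left(-1\right) - 154\right)^{2} = \left(-4 - 154\right)^{2} = \left(-158\right)^{2} = 24964$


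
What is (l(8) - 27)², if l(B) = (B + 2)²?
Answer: 5329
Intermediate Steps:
l(B) = (2 + B)²
(l(8) - 27)² = ((2 + 8)² - 27)² = (10² - 27)² = (100 - 27)² = 73² = 5329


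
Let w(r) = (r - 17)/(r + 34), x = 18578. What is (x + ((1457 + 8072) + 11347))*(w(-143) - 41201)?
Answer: -177178011046/109 ≈ -1.6255e+9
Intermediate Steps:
w(r) = (-17 + r)/(34 + r)
(x + ((1457 + 8072) + 11347))*(w(-143) - 41201) = (18578 + ((1457 + 8072) + 11347))*((-17 - 143)/(34 - 143) - 41201) = (18578 + (9529 + 11347))*(-160/(-109) - 41201) = (18578 + 20876)*(-1/109*(-160) - 41201) = 39454*(160/109 - 41201) = 39454*(-4490749/109) = -177178011046/109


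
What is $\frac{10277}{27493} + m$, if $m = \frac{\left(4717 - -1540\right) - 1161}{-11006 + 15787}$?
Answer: $\frac{27034095}{18777719} \approx 1.4397$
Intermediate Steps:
$m = \frac{728}{683}$ ($m = \frac{\left(4717 + 1540\right) - 1161}{4781} = \left(6257 - 1161\right) \frac{1}{4781} = 5096 \cdot \frac{1}{4781} = \frac{728}{683} \approx 1.0659$)
$\frac{10277}{27493} + m = \frac{10277}{27493} + \frac{728}{683} = \frac{27034095}{18777719}$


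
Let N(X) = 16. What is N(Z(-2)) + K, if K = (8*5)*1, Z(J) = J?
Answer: 56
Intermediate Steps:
K = 40 (K = 40*1 = 40)
N(Z(-2)) + K = 16 + 40 = 56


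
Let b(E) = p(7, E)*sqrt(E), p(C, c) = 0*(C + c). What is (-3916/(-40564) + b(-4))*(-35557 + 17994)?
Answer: -17194177/10141 ≈ -1695.5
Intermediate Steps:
p(C, c) = 0
b(E) = 0 (b(E) = 0*sqrt(E) = 0)
(-3916/(-40564) + b(-4))*(-35557 + 17994) = (-3916/(-40564) + 0)*(-35557 + 17994) = (-3916*(-1/40564) + 0)*(-17563) = (979/10141 + 0)*(-17563) = (979/10141)*(-17563) = -17194177/10141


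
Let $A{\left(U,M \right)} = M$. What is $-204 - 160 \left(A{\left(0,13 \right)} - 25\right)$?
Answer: $1716$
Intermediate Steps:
$-204 - 160 \left(A{\left(0,13 \right)} - 25\right) = -204 - 160 \left(13 - 25\right) = -204 - -1920 = -204 + 1920 = 1716$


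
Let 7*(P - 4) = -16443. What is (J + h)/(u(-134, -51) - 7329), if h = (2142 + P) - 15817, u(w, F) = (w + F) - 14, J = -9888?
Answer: 6477/1882 ≈ 3.4416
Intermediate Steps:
P = -2345 (P = 4 + (⅐)*(-16443) = 4 - 2349 = -2345)
u(w, F) = -14 + F + w (u(w, F) = (F + w) - 14 = -14 + F + w)
h = -16020 (h = (2142 - 2345) - 15817 = -203 - 15817 = -16020)
(J + h)/(u(-134, -51) - 7329) = (-9888 - 16020)/((-14 - 51 - 134) - 7329) = -25908/(-199 - 7329) = -25908/(-7528) = -25908*(-1/7528) = 6477/1882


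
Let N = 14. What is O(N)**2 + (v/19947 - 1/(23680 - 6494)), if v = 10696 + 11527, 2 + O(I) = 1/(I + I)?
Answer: 668205403427/134381183664 ≈ 4.9725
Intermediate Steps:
O(I) = -2 + 1/(2*I) (O(I) = -2 + 1/(I + I) = -2 + 1/(2*I))
v = 22223
O(N)**2 + (v/19947 - 1/(23680 - 6494)) = (-2 + (1/2)/14)**2 + (22223/19947 - 1/(23680 - 6494)) = (-2 + (1/2)*(1/14))**2 + (22223*(1/19947) - 1/17186) = (-2 + 1/28)**2 + (22223/19947 - 1*1/17186) = (-55/28)**2 + (22223/19947 - 1/17186) = 3025/784 + 381904531/342809142 = 668205403427/134381183664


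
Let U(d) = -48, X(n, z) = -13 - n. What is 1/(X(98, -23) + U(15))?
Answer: -1/159 ≈ -0.0062893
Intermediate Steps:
1/(X(98, -23) + U(15)) = 1/((-13 - 1*98) - 48) = 1/((-13 - 98) - 48) = 1/(-111 - 48) = 1/(-159) = -1/159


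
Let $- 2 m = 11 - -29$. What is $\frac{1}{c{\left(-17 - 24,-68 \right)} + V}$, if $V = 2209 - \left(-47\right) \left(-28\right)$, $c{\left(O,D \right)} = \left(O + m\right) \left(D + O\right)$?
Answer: $\frac{1}{7542} \approx 0.00013259$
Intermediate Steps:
$m = -20$ ($m = - \frac{11 - -29}{2} = - \frac{11 + 29}{2} = \left(- \frac{1}{2}\right) 40 = -20$)
$c{\left(O,D \right)} = \left(-20 + O\right) \left(D + O\right)$ ($c{\left(O,D \right)} = \left(O - 20\right) \left(D + O\right) = \left(-20 + O\right) \left(D + O\right)$)
$V = 893$ ($V = 2209 - 1316 = 893$)
$\frac{1}{c{\left(-17 - 24,-68 \right)} + V} = \frac{1}{\left(\left(-17 - 24\right)^{2} - -1360 - 20 \left(-17 - 24\right) - 68 \left(-17 - 24\right)\right) + 893} = \frac{1}{\left(\left(-41\right)^{2} + 1360 - -820 - -2788\right) + 893} = \frac{1}{\left(1681 + 1360 + 820 + 2788\right) + 893} = \frac{1}{6649 + 893} = \frac{1}{7542}$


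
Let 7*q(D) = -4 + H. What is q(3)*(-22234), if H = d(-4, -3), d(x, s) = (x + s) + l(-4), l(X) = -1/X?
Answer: 478031/14 ≈ 34145.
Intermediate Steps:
d(x, s) = 1/4 + s + x (d(x, s) = (x + s) - 1/(-4) = (s + x) - 1*(-1/4) = (s + x) + 1/4 = 1/4 + s + x)
H = -27/4 (H = 1/4 - 3 - 4 = -27/4 ≈ -6.7500)
q(D) = -43/28 (q(D) = (-4 - 27/4)/7 = (1/7)*(-43/4) = -43/28)
q(3)*(-22234) = -43/28*(-22234) = 478031/14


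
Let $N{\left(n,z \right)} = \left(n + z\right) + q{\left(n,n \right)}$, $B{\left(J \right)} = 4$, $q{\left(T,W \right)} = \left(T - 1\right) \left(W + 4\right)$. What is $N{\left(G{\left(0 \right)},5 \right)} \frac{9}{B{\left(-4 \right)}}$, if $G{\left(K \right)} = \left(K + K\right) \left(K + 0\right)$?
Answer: $\frac{9}{4} \approx 2.25$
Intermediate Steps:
$G{\left(K \right)} = 2 K^{2}$ ($G{\left(K \right)} = 2 K K = 2 K^{2}$)
$q{\left(T,W \right)} = \left(-1 + T\right) \left(4 + W\right)$
$N{\left(n,z \right)} = -4 + z + n^{2} + 4 n$ ($N{\left(n,z \right)} = \left(n + z\right) + \left(-4 - n + 4 n + n n\right) = \left(n + z\right) + \left(-4 - n + 4 n + n^{2}\right) = \left(n + z\right) + \left(-4 + n^{2} + 3 n\right) = -4 + z + n^{2} + 4 n$)
$N{\left(G{\left(0 \right)},5 \right)} \frac{9}{B{\left(-4 \right)}} = \left(-4 + 5 + \left(2 \cdot 0^{2}\right)^{2} + 4 \cdot 2 \cdot 0^{2}\right) \frac{9}{4} = \left(-4 + 5 + \left(2 \cdot 0\right)^{2} + 4 \cdot 2 \cdot 0\right) 9 \cdot \frac{1}{4} = \left(-4 + 5 + 0^{2} + 4 \cdot 0\right) \frac{9}{4} = \left(-4 + 5 + 0 + 0\right) \frac{9}{4} = 1 \cdot \frac{9}{4} = \frac{9}{4}$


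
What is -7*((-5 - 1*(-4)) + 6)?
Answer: -35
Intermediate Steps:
-7*((-5 - 1*(-4)) + 6) = -7*((-5 + 4) + 6) = -7*(-1 + 6) = -7*5 = -35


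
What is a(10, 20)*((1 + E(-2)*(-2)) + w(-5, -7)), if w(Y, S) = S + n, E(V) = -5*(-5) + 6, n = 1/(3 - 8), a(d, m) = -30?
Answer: 2046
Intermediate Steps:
n = -⅕ (n = 1/(-5) = -⅕ ≈ -0.20000)
E(V) = 31 (E(V) = 25 + 6 = 31)
w(Y, S) = -⅕ + S (w(Y, S) = S - ⅕ = -⅕ + S)
a(10, 20)*((1 + E(-2)*(-2)) + w(-5, -7)) = -30*((1 + 31*(-2)) + (-⅕ - 7)) = -30*((1 - 62) - 36/5) = -30*(-61 - 36/5) = -30*(-341/5) = 2046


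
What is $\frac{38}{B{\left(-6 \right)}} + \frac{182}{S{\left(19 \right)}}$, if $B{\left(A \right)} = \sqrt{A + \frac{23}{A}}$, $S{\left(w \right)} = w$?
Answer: $\frac{182}{19} - \frac{38 i \sqrt{354}}{59} \approx 9.5789 - 12.118 i$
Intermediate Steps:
$\frac{38}{B{\left(-6 \right)}} + \frac{182}{S{\left(19 \right)}} = \frac{38}{\sqrt{-6 + \frac{23}{-6}}} + \frac{182}{19} = \frac{38}{\sqrt{-6 + 23 \left(- \frac{1}{6}\right)}} + 182 \cdot \frac{1}{19} = \frac{38}{\sqrt{-6 - \frac{23}{6}}} + \frac{182}{19} = \frac{38}{\sqrt{- \frac{59}{6}}} + \frac{182}{19} = \frac{38}{\frac{1}{6} i \sqrt{354}} + \frac{182}{19} = 38 \left(- \frac{i \sqrt{354}}{59}\right) + \frac{182}{19} = - \frac{38 i \sqrt{354}}{59} + \frac{182}{19} = \frac{182}{19} - \frac{38 i \sqrt{354}}{59}$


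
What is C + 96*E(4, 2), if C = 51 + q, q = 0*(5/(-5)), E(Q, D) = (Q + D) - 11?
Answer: -429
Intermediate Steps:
E(Q, D) = -11 + D + Q (E(Q, D) = (D + Q) - 11 = -11 + D + Q)
q = 0 (q = 0*(5*(-1/5)) = 0*(-1) = 0)
C = 51 (C = 51 + 0 = 51)
C + 96*E(4, 2) = 51 + 96*(-11 + 2 + 4) = 51 + 96*(-5) = 51 - 480 = -429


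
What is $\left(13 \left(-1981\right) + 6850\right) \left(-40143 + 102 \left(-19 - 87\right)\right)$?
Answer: $963202365$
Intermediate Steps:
$\left(13 \left(-1981\right) + 6850\right) \left(-40143 + 102 \left(-19 - 87\right)\right) = \left(-25753 + 6850\right) \left(-40143 + 102 \left(-106\right)\right) = - 18903 \left(-40143 - 10812\right) = \left(-18903\right) \left(-50955\right) = 963202365$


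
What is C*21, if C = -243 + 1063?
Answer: 17220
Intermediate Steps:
C = 820
C*21 = 820*21 = 17220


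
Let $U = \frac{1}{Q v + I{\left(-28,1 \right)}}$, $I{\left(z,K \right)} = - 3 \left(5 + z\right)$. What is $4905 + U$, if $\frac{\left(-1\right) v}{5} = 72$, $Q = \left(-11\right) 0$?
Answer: $\frac{338446}{69} \approx 4905.0$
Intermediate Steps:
$Q = 0$
$v = -360$ ($v = \left(-5\right) 72 = -360$)
$I{\left(z,K \right)} = -15 - 3 z$
$U = \frac{1}{69}$ ($U = \frac{1}{0 \left(-360\right) - -69} = \frac{1}{0 + \left(-15 + 84\right)} = \frac{1}{0 + 69} = \frac{1}{69} \approx 0.014493$)
$4905 + U = 4905 + \frac{1}{69} = \frac{338446}{69}$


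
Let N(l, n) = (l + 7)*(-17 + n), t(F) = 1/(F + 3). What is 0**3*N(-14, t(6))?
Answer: 0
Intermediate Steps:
t(F) = 1/(3 + F)
N(l, n) = (-17 + n)*(7 + l) (N(l, n) = (7 + l)*(-17 + n) = (-17 + n)*(7 + l))
0**3*N(-14, t(6)) = 0**3*(-119 - 17*(-14) + 7/(3 + 6) - 14/(3 + 6)) = 0*(-119 + 238 + 7/9 - 14/9) = 0*(1064/9) = 0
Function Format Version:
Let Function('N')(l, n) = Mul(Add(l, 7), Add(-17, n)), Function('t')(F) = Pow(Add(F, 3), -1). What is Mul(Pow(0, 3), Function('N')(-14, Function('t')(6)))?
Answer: 0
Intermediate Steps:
Function('t')(F) = Pow(Add(3, F), -1)
Function('N')(l, n) = Mul(Add(-17, n), Add(7, l)) (Function('N')(l, n) = Mul(Add(7, l), Add(-17, n)) = Mul(Add(-17, n), Add(7, l)))
Mul(Pow(0, 3), Function('N')(-14, Function('t')(6))) = Mul(Pow(0, 3), Add(-119, Mul(-17, -14), Mul(7, Pow(Add(3, 6), -1)), Mul(-14, Pow(Add(3, 6), -1)))) = Mul(0, Add(-119, 238, Mul(7, Pow(9, -1)), Mul(-14, Pow(9, -1)))) = Mul(0, Add(-119, 238, Mul(7, Rational(1, 9)), Mul(-14, Rational(1, 9)))) = Mul(0, Add(-119, 238, Rational(7, 9), Rational(-14, 9))) = Mul(0, Rational(1064, 9)) = 0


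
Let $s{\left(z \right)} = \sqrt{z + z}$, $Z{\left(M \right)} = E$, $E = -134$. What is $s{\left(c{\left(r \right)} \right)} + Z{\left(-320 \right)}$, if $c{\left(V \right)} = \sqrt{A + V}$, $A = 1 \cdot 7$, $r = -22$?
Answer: $-134 + \sqrt[4]{15} \left(1 + i\right) \approx -132.03 + 1.968 i$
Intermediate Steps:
$A = 7$
$Z{\left(M \right)} = -134$
$c{\left(V \right)} = \sqrt{7 + V}$
$s{\left(z \right)} = \sqrt{2} \sqrt{z}$ ($s{\left(z \right)} = \sqrt{2 z} = \sqrt{2} \sqrt{z}$)
$s{\left(c{\left(r \right)} \right)} + Z{\left(-320 \right)} = \sqrt{2} \sqrt{\sqrt{7 - 22}} - 134 = \sqrt{2} \sqrt{\sqrt{-15}} - 134 = \sqrt{2} \sqrt{i \sqrt{15}} - 134 = \sqrt{2} \sqrt[4]{15} \sqrt{i} - 134 = -134 + \sqrt{2} \sqrt[4]{15} \sqrt{i}$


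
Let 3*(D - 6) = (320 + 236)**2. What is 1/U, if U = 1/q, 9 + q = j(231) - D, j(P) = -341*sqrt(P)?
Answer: -309181/3 - 341*sqrt(231) ≈ -1.0824e+5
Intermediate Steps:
D = 309154/3 (D = 6 + (320 + 236)**2/3 = 6 + (1/3)*556**2 = 6 + (1/3)*309136 = 6 + 309136/3 = 309154/3 ≈ 1.0305e+5)
q = -309181/3 - 341*sqrt(231) (q = -9 + (-341*sqrt(231) - 1*309154/3) = -9 + (-341*sqrt(231) - 309154/3) = -9 + (-309154/3 - 341*sqrt(231)) = -309181/3 - 341*sqrt(231) ≈ -1.0824e+5)
U = 1/(-309181/3 - 341*sqrt(231)) ≈ -9.2385e-6
1/U = 1/(-927543/95351142562 + 3069*sqrt(231)/95351142562)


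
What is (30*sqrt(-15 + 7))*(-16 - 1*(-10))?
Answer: -360*I*sqrt(2) ≈ -509.12*I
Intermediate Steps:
(30*sqrt(-15 + 7))*(-16 - 1*(-10)) = (30*sqrt(-8))*(-16 + 10) = (30*(2*I*sqrt(2)))*(-6) = (60*I*sqrt(2))*(-6) = -360*I*sqrt(2)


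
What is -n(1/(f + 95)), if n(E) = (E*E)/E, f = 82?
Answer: -1/177 ≈ -0.0056497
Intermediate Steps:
n(E) = E (n(E) = E²/E = E)
-n(1/(f + 95)) = -1/(82 + 95) = -1/177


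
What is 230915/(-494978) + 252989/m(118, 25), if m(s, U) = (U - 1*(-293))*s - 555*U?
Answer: 119763080407/11705734722 ≈ 10.231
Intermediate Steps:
m(s, U) = -555*U + s*(293 + U) (m(s, U) = (U + 293)*s - 555*U = (293 + U)*s - 555*U = s*(293 + U) - 555*U = -555*U + s*(293 + U))
230915/(-494978) + 252989/m(118, 25) = 230915/(-494978) + 252989/(-555*25 + 293*118 + 25*118) = 230915*(-1/494978) + 252989/(-13875 + 34574 + 2950) = -230915/494978 + 252989/23649 = 119763080407/11705734722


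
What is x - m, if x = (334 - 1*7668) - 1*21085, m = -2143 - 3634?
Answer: -22642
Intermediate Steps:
m = -5777
x = -28419 (x = (334 - 7668) - 21085 = -7334 - 21085 = -28419)
x - m = -28419 - 1*(-5777) = -28419 + 5777 = -22642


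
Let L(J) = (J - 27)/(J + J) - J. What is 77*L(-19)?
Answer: 29568/19 ≈ 1556.2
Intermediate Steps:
L(J) = -J + (-27 + J)/(2*J) (L(J) = (-27 + J)/((2*J)) - J = (-27 + J)*(1/(2*J)) - J = (-27 + J)/(2*J) - J = -J + (-27 + J)/(2*J))
77*L(-19) = 77*(½ - 1*(-19) - 27/2/(-19)) = 77*(½ + 19 - 27/2*(-1/19)) = 77*(½ + 19 + 27/38) = 77*(384/19) = 29568/19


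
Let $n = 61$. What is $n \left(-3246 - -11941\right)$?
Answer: $530395$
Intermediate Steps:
$n \left(-3246 - -11941\right) = 61 \left(-3246 - -11941\right) = 61 \left(-3246 + 11941\right) = 61 \cdot 8695 = 530395$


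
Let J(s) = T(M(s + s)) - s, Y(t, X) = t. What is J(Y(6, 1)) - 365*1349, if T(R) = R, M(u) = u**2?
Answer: -492247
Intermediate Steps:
J(s) = -s + 4*s**2 (J(s) = (s + s)**2 - s = (2*s)**2 - s = 4*s**2 - s = -s + 4*s**2)
J(Y(6, 1)) - 365*1349 = 6*(-1 + 4*6) - 365*1349 = 6*(-1 + 24) - 492385 = 6*23 - 492385 = 138 - 492385 = -492247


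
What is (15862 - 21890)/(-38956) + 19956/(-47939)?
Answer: -122107411/466877921 ≈ -0.26154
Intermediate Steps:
(15862 - 21890)/(-38956) + 19956/(-47939) = -6028*(-1/38956) + 19956*(-1/47939) = 1507/9739 - 19956/47939 = -122107411/466877921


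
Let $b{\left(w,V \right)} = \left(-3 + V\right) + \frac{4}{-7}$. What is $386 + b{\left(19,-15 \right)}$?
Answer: $\frac{2572}{7} \approx 367.43$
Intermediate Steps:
$b{\left(w,V \right)} = - \frac{25}{7} + V$ ($b{\left(w,V \right)} = \left(-3 + V\right) + 4 \left(- \frac{1}{7}\right) = \left(-3 + V\right) - \frac{4}{7} = - \frac{25}{7} + V$)
$386 + b{\left(19,-15 \right)} = 386 - \frac{130}{7} = \frac{2572}{7}$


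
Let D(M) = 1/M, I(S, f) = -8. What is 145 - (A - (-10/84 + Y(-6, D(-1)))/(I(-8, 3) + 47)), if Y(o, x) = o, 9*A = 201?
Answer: 200671/1638 ≈ 122.51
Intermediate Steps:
A = 67/3 (A = (⅑)*201 = 67/3 ≈ 22.333)
145 - (A - (-10/84 + Y(-6, D(-1)))/(I(-8, 3) + 47)) = 145 - (67/3 - (-10/84 - 6)/(-8 + 47)) = 145 - (67/3 - (-10*1/84 - 6)/39) = 145 - (67/3 - (-5/42 - 6)/39) = 145 - (67/3 - (-257)/(42*39)) = 145 - (67/3 - 1*(-257/1638)) = 145 - (67/3 + 257/1638) = 145 - 1*36839/1638 = 145 - 36839/1638 = 200671/1638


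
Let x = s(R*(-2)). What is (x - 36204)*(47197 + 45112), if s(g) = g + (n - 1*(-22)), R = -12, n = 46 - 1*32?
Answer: -3336416496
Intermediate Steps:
n = 14 (n = 46 - 32 = 14)
s(g) = 36 + g (s(g) = g + (14 - 1*(-22)) = g + (14 + 22) = g + 36 = 36 + g)
x = 60 (x = 36 - 12*(-2) = 36 + 24 = 60)
(x - 36204)*(47197 + 45112) = (60 - 36204)*(47197 + 45112) = -36144*92309 = -3336416496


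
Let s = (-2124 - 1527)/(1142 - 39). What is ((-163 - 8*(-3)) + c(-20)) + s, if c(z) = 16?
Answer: -139320/1103 ≈ -126.31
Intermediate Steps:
s = -3651/1103 ≈ -3.3101
((-163 - 8*(-3)) + c(-20)) + s = ((-163 - 8*(-3)) + 16) - 3651/1103 = ((-163 + 24) + 16) - 3651/1103 = (-139 + 16) - 3651/1103 = -123 - 3651/1103 = -139320/1103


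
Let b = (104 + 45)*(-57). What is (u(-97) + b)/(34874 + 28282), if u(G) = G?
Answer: -4295/31578 ≈ -0.13601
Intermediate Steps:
b = -8493 (b = 149*(-57) = -8493)
(u(-97) + b)/(34874 + 28282) = (-97 - 8493)/(34874 + 28282) = -8590/63156 = -8590*1/63156 = -4295/31578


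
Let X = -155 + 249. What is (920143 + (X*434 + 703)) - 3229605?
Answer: -2267963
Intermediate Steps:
X = 94
(920143 + (X*434 + 703)) - 3229605 = (920143 + (94*434 + 703)) - 3229605 = (920143 + (40796 + 703)) - 3229605 = (920143 + 41499) - 3229605 = 961642 - 3229605 = -2267963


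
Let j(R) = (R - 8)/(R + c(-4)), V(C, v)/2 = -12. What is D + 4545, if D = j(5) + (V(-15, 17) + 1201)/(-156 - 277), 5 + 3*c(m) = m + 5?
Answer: 21630991/4763 ≈ 4541.5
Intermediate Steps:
V(C, v) = -24 (V(C, v) = 2*(-12) = -24)
c(m) = m/3 (c(m) = -5/3 + (m + 5)/3 = -5/3 + (5 + m)/3 = -5/3 + (5/3 + m/3) = m/3)
j(R) = (-8 + R)/(-4/3 + R) (j(R) = (R - 8)/(R + (⅓)*(-4)) = (-8 + R)/(R - 4/3) = (-8 + R)/(-4/3 + R))
D = -16844/4763 (D = 3*(-8 + 5)/(-4 + 3*5) + (-24 + 1201)/(-156 - 277) = 3*(-3)/(-4 + 15) + 1177/(-433) = 3*(-3)/11 + 1177*(-1/433) = 3*(1/11)*(-3) - 1177/433 = -9/11 - 1177/433 = -16844/4763 ≈ -3.5364)
D + 4545 = -16844/4763 + 4545 = 21630991/4763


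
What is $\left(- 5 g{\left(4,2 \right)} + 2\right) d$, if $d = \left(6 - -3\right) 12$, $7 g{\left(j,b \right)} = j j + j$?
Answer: $- \frac{9288}{7} \approx -1326.9$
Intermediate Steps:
$g{\left(j,b \right)} = \frac{j}{7} + \frac{j^{2}}{7}$ ($g{\left(j,b \right)} = \frac{j j + j}{7} = \frac{j^{2} + j}{7} = \frac{j + j^{2}}{7} = \frac{j}{7} + \frac{j^{2}}{7}$)
$d = 108$ ($d = \left(6 + 3\right) 12 = 9 \cdot 12 = 108$)
$\left(- 5 g{\left(4,2 \right)} + 2\right) d = \left(- 5 \cdot \frac{1}{7} \cdot 4 \left(1 + 4\right) + 2\right) 108 = \left(- 5 \cdot \frac{1}{7} \cdot 4 \cdot 5 + 2\right) 108 = \left(\left(-5\right) \frac{20}{7} + 2\right) 108 = \left(- \frac{100}{7} + 2\right) 108 = \left(- \frac{86}{7}\right) 108 = - \frac{9288}{7}$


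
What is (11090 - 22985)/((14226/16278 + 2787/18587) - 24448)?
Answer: 39988239083/82185079932 ≈ 0.48656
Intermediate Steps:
(11090 - 22985)/((14226/16278 + 2787/18587) - 24448) = -11895/((14226*(1/16278) + 2787*(1/18587)) - 24448) = -11895/((2371/2713 + 2787/18587) - 24448) = -11895/(51630908/50426531 - 24448) = -11895/(-1232776198980/50426531) = -11895*(-50426531/1232776198980) = 39988239083/82185079932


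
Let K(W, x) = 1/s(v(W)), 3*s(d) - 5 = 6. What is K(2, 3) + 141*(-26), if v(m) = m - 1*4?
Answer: -40323/11 ≈ -3665.7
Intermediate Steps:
v(m) = -4 + m (v(m) = m - 4 = -4 + m)
s(d) = 11/3 (s(d) = 5/3 + (1/3)*6 = 5/3 + 2 = 11/3)
K(W, x) = 3/11 (K(W, x) = 1/(11/3) = 1*(3/11) = 3/11)
K(2, 3) + 141*(-26) = 3/11 + 141*(-26) = 3/11 - 3666 = -40323/11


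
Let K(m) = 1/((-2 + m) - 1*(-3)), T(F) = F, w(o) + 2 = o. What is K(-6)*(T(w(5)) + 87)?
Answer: -18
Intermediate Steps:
w(o) = -2 + o
K(m) = 1/(1 + m) (K(m) = 1/((-2 + m) + 3) = 1/(1 + m))
K(-6)*(T(w(5)) + 87) = ((-2 + 5) + 87)/(1 - 6) = (3 + 87)/(-5) = -1/5*90 = -18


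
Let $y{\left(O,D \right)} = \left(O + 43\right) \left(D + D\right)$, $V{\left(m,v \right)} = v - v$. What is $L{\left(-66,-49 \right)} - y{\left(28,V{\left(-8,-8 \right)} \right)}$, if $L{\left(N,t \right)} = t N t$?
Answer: $-158466$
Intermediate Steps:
$V{\left(m,v \right)} = 0$
$L{\left(N,t \right)} = N t^{2}$ ($L{\left(N,t \right)} = N t t = N t^{2}$)
$y{\left(O,D \right)} = 2 D \left(43 + O\right)$ ($y{\left(O,D \right)} = \left(43 + O\right) 2 D = 2 D \left(43 + O\right)$)
$L{\left(-66,-49 \right)} - y{\left(28,V{\left(-8,-8 \right)} \right)} = - 66 \left(-49\right)^{2} - 2 \cdot 0 \left(43 + 28\right) = \left(-66\right) 2401 - 2 \cdot 0 \cdot 71 = -158466 - 0 = -158466 + 0 = -158466$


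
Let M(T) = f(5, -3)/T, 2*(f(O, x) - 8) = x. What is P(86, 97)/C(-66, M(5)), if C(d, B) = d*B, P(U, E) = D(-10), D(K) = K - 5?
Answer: 25/143 ≈ 0.17483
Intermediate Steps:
f(O, x) = 8 + x/2
D(K) = -5 + K
P(U, E) = -15 (P(U, E) = -5 - 10 = -15)
M(T) = 13/(2*T) (M(T) = (8 + (½)*(-3))/T = (8 - 3/2)/T = 13/(2*T))
C(d, B) = B*d
P(86, 97)/C(-66, M(5)) = -15/(((13/2)/5)*(-66)) = -15/(((13/2)*(⅕))*(-66)) = -15/((13/10)*(-66)) = -15/(-429/5) = -15*(-5/429) = 25/143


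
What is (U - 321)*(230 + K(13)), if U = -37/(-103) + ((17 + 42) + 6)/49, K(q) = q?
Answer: -391613697/5047 ≈ -77593.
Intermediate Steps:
U = 8508/5047 (U = -37*(-1/103) + (59 + 6)*(1/49) = 37/103 + 65*(1/49) = 37/103 + 65/49 = 8508/5047 ≈ 1.6858)
(U - 321)*(230 + K(13)) = (8508/5047 - 321)*(230 + 13) = -1611579/5047*243 = -391613697/5047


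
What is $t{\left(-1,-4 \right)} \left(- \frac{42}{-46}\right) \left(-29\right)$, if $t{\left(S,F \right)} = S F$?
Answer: $- \frac{2436}{23} \approx -105.91$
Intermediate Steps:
$t{\left(S,F \right)} = F S$
$t{\left(-1,-4 \right)} \left(- \frac{42}{-46}\right) \left(-29\right) = \left(-4\right) \left(-1\right) \left(- \frac{42}{-46}\right) \left(-29\right) = 4 \left(\left(-42\right) \left(- \frac{1}{46}\right)\right) \left(-29\right) = 4 \cdot \frac{21}{23} \left(-29\right) = \frac{84}{23} \left(-29\right) = - \frac{2436}{23}$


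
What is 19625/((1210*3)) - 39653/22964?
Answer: 30672811/8335932 ≈ 3.6796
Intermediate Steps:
19625/((1210*3)) - 39653/22964 = 19625/3630 - 39653*1/22964 = 19625*(1/3630) - 39653/22964 = 3925/726 - 39653/22964 = 30672811/8335932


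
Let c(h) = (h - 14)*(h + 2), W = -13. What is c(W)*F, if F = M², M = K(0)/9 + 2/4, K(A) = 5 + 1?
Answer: 1617/4 ≈ 404.25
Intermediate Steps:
K(A) = 6
c(h) = (-14 + h)*(2 + h)
M = 7/6 (M = 6/9 + 2/4 = 6*(⅑) + 2*(¼) = ⅔ + ½ = 7/6 ≈ 1.1667)
F = 49/36 (F = (7/6)² = 49/36 ≈ 1.3611)
c(W)*F = (-28 + (-13)² - 12*(-13))*(49/36) = (-28 + 169 + 156)*(49/36) = 297*(49/36) = 1617/4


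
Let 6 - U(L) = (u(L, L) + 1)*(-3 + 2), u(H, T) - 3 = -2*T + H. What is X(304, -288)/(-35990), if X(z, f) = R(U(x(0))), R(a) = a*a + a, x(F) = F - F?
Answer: -11/3599 ≈ -0.0030564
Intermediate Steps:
u(H, T) = 3 + H - 2*T (u(H, T) = 3 + (-2*T + H) = 3 + (H - 2*T) = 3 + H - 2*T)
x(F) = 0
U(L) = 10 - L (U(L) = 6 - ((3 + L - 2*L) + 1)*(-3 + 2) = 6 - ((3 - L) + 1)*(-1) = 6 - (4 - L)*(-1) = 6 - (-4 + L) = 6 + (4 - L) = 10 - L)
R(a) = a + a² (R(a) = a² + a = a + a²)
X(z, f) = 110 (X(z, f) = (10 - 1*0)*(1 + (10 - 1*0)) = (10 + 0)*(1 + (10 + 0)) = 10*(1 + 10) = 10*11 = 110)
X(304, -288)/(-35990) = 110/(-35990) = 110*(-1/35990) = -11/3599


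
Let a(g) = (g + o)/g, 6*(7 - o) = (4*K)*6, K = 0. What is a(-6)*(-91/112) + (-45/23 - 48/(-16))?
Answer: 2603/2208 ≈ 1.1789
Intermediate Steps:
o = 7 (o = 7 - 4*0*6/6 = 7 - 0*6 = 7 - 1/6*0 = 7 + 0 = 7)
a(g) = (7 + g)/g (a(g) = (g + 7)/g = (7 + g)/g)
a(-6)*(-91/112) + (-45/23 - 48/(-16)) = ((7 - 6)/(-6))*(-91/112) + (-45/23 - 48/(-16)) = (-1/6*1)*(-91*1/112) + (-45*1/23 - 48*(-1/16)) = -1/6*(-13/16) + (-45/23 + 3) = 13/96 + 24/23 = 2603/2208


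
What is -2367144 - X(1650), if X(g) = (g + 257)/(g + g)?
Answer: -7811577107/3300 ≈ -2.3671e+6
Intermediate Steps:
X(g) = (257 + g)/(2*g) (X(g) = (257 + g)/((2*g)) = (257 + g)*(1/(2*g)) = (257 + g)/(2*g))
-2367144 - X(1650) = -2367144 - (257 + 1650)/(2*1650) = -2367144 - 1907/(2*1650) = -2367144 - 1*1907/3300 = -2367144 - 1907/3300 = -7811577107/3300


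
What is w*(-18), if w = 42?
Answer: -756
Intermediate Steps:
w*(-18) = 42*(-18) = -756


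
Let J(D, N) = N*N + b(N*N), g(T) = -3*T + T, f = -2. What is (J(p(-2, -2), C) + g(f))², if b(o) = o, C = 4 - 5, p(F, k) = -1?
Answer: 36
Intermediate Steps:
g(T) = -2*T
C = -1
J(D, N) = 2*N² (J(D, N) = N*N + N*N = N² + N² = 2*N²)
(J(p(-2, -2), C) + g(f))² = (2*(-1)² - 2*(-2))² = (2*1 + 4)² = (2 + 4)² = 6² = 36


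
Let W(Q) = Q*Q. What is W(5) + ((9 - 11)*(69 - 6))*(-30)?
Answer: 3805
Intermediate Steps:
W(Q) = Q**2
W(5) + ((9 - 11)*(69 - 6))*(-30) = 5**2 + ((9 - 11)*(69 - 6))*(-30) = 25 - 2*63*(-30) = 25 - 126*(-30) = 25 + 3780 = 3805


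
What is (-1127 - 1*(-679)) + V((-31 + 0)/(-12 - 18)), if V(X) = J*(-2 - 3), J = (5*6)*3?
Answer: -898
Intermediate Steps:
J = 90 (J = 30*3 = 90)
V(X) = -450 (V(X) = 90*(-2 - 3) = 90*(-5) = -450)
(-1127 - 1*(-679)) + V((-31 + 0)/(-12 - 18)) = (-1127 - 1*(-679)) - 450 = (-1127 + 679) - 450 = -448 - 450 = -898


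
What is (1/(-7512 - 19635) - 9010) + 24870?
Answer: 430551419/27147 ≈ 15860.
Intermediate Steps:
(1/(-7512 - 19635) - 9010) + 24870 = (1/(-27147) - 9010) + 24870 = (-1/27147 - 9010) + 24870 = -244594471/27147 + 24870 = 430551419/27147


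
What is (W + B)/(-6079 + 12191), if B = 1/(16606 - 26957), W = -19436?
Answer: -201182037/63265312 ≈ -3.1800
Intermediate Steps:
B = -1/10351 (B = 1/(-10351) = -1/10351 ≈ -9.6609e-5)
(W + B)/(-6079 + 12191) = (-19436 - 1/10351)/(-6079 + 12191) = -201182037/10351/6112 = -201182037/10351*1/6112 = -201182037/63265312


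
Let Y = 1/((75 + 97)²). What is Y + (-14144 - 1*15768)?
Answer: -884916607/29584 ≈ -29912.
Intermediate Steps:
Y = 1/29584 (Y = 1/(172²) = 1/29584 ≈ 3.3802e-5)
Y + (-14144 - 1*15768) = 1/29584 + (-14144 - 1*15768) = 1/29584 + (-14144 - 15768) = 1/29584 - 29912 = -884916607/29584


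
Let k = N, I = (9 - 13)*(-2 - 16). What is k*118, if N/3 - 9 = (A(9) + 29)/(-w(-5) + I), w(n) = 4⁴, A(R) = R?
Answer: 143193/46 ≈ 3112.9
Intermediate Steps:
w(n) = 256
I = 72 (I = -4*(-18) = 72)
N = 2427/92 (N = 27 + 3*((9 + 29)/(-1*256 + 72)) = 27 + 3*(38/(-256 + 72)) = 27 + 3*(38/(-184)) = 27 + 3*(38*(-1/184)) = 27 + 3*(-19/92) = 27 - 57/92 = 2427/92 ≈ 26.380)
k = 2427/92 ≈ 26.380
k*118 = (2427/92)*118 = 143193/46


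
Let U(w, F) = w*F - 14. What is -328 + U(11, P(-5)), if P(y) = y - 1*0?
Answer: -397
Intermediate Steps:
P(y) = y (P(y) = y + 0 = y)
U(w, F) = -14 + F*w (U(w, F) = F*w - 14 = -14 + F*w)
-328 + U(11, P(-5)) = -328 + (-14 - 5*11) = -328 + (-14 - 55) = -328 - 69 = -397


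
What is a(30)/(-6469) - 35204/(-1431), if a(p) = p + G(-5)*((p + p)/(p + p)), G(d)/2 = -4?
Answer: 227703194/9257139 ≈ 24.598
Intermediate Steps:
G(d) = -8 (G(d) = 2*(-4) = -8)
a(p) = -8 + p (a(p) = p - 8*(p + p)/(p + p) = p - 8*2*p/(2*p) = p - 8*2*p*1/(2*p) = p - 8*1 = p - 8 = -8 + p)
a(30)/(-6469) - 35204/(-1431) = (-8 + 30)/(-6469) - 35204/(-1431) = 22*(-1/6469) - 35204*(-1/1431) = -22/6469 + 35204/1431 = 227703194/9257139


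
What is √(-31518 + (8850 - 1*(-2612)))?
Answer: 2*I*√5014 ≈ 141.62*I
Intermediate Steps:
√(-31518 + (8850 - 1*(-2612))) = √(-31518 + (8850 + 2612)) = √(-31518 + 11462) = √(-20056) = 2*I*√5014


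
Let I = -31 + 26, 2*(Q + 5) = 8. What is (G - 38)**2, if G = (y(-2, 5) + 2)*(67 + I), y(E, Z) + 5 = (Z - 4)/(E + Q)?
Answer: 538756/9 ≈ 59862.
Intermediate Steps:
Q = -1 (Q = -5 + (1/2)*8 = -5 + 4 = -1)
y(E, Z) = -5 + (-4 + Z)/(-1 + E) (y(E, Z) = -5 + (Z - 4)/(E - 1) = -5 + (-4 + Z)/(-1 + E))
I = -5
G = -620/3 (G = ((1 + 5 - 5*(-2))/(-1 - 2) + 2)*(67 - 5) = ((1 + 5 + 10)/(-3) + 2)*62 = (-1/3*16 + 2)*62 = (-16/3 + 2)*62 = -10/3*62 = -620/3 ≈ -206.67)
(G - 38)**2 = (-620/3 - 38)**2 = (-734/3)**2 = 538756/9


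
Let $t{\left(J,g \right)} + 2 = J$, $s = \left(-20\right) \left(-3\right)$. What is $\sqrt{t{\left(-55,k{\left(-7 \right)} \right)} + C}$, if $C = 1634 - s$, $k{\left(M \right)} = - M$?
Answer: $\sqrt{1517} \approx 38.949$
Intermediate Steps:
$s = 60$
$t{\left(J,g \right)} = -2 + J$
$C = 1574$ ($C = 1634 - 60 = 1574$)
$\sqrt{t{\left(-55,k{\left(-7 \right)} \right)} + C} = \sqrt{\left(-2 - 55\right) + 1574} = \sqrt{-57 + 1574} = \sqrt{1517}$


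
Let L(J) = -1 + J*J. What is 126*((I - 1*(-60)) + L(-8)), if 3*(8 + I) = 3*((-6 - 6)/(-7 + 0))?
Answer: 14706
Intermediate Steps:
L(J) = -1 + J²
I = -44/7 (I = -8 + (3*((-6 - 6)/(-7 + 0)))/3 = -8 + (3*(-12/(-7)))/3 = -8 + (3*(-12*(-⅐)))/3 = -8 + (3*(12/7))/3 = -8 + (⅓)*(36/7) = -8 + 12/7 = -44/7 ≈ -6.2857)
126*((I - 1*(-60)) + L(-8)) = 126*((-44/7 - 1*(-60)) + (-1 + (-8)²)) = 126*((-44/7 + 60) + (-1 + 64)) = 126*(376/7 + 63) = 126*(817/7) = 14706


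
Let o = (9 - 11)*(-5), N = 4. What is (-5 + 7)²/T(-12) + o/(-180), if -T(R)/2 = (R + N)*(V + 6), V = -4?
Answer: 5/72 ≈ 0.069444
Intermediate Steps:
o = 10 (o = -2*(-5) = 10)
T(R) = -16 - 4*R (T(R) = -2*(R + 4)*(-4 + 6) = -2*(4 + R)*2 = -2*(8 + 2*R) = -16 - 4*R)
(-5 + 7)²/T(-12) + o/(-180) = (-5 + 7)²/(-16 - 4*(-12)) + 10/(-180) = 2²/(-16 + 48) + 10*(-1/180) = 4/32 - 1/18 = 4*(1/32) - 1/18 = ⅛ - 1/18 = 5/72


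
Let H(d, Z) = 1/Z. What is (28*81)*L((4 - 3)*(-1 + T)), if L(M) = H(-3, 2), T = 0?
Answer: 1134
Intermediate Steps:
L(M) = ½ (L(M) = 1/2 = ½)
(28*81)*L((4 - 3)*(-1 + T)) = (28*81)*(½) = 2268*(½) = 1134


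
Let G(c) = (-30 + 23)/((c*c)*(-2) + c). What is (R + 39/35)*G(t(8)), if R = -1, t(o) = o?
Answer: 1/150 ≈ 0.0066667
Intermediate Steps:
G(c) = -7/(c - 2*c²) (G(c) = -7/(c²*(-2) + c) = -7/(-2*c² + c) = -7/(c - 2*c²))
(R + 39/35)*G(t(8)) = (-1 + 39/35)*(7/(8*(-1 + 2*8))) = (-1 + 39*(1/35))*(7*(⅛)/(-1 + 16)) = (-1 + 39/35)*(7*(⅛)/15) = 4*(7*(⅛)*(1/15))/35 = (4/35)*(7/120) = 1/150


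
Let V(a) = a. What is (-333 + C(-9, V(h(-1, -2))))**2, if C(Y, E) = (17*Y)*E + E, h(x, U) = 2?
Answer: 405769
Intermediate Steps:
C(Y, E) = E + 17*E*Y (C(Y, E) = 17*E*Y + E = E + 17*E*Y)
(-333 + C(-9, V(h(-1, -2))))**2 = (-333 + 2*(1 + 17*(-9)))**2 = (-333 + 2*(1 - 153))**2 = (-333 + 2*(-152))**2 = (-333 - 304)**2 = (-637)**2 = 405769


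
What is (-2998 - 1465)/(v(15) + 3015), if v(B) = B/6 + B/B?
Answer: -8926/6037 ≈ -1.4785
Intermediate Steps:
v(B) = 1 + B/6 (v(B) = B*(1/6) + 1 = B/6 + 1 = 1 + B/6)
(-2998 - 1465)/(v(15) + 3015) = (-2998 - 1465)/((1 + (1/6)*15) + 3015) = -4463/((1 + 5/2) + 3015) = -4463/(7/2 + 3015) = -4463/6037/2 = -4463*2/6037 = -8926/6037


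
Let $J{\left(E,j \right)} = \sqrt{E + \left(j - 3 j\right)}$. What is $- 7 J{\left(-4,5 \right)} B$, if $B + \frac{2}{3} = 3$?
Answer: $- \frac{49 i \sqrt{14}}{3} \approx - 61.114 i$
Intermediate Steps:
$J{\left(E,j \right)} = \sqrt{E - 2 j}$
$B = \frac{7}{3}$ ($B = - \frac{2}{3} + 3 = \frac{7}{3} \approx 2.3333$)
$- 7 J{\left(-4,5 \right)} B = - 7 \sqrt{-4 - 10} \cdot \frac{7}{3} = - 7 \sqrt{-14} \cdot \frac{7}{3} = - 7 i \sqrt{14} \cdot \frac{7}{3} = - \frac{49 i \sqrt{14}}{3}$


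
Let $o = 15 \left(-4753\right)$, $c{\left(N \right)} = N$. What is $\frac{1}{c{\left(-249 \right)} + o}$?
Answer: $- \frac{1}{71544} \approx -1.3977 \cdot 10^{-5}$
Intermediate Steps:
$o = -71295$
$\frac{1}{c{\left(-249 \right)} + o} = \frac{1}{-249 - 71295} = \frac{1}{-71544} = - \frac{1}{71544}$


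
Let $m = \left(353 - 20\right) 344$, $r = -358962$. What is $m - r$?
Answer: $473514$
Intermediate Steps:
$m = 114552$ ($m = 333 \cdot 344 = 114552$)
$m - r = 114552 - -358962 = 114552 + 358962 = 473514$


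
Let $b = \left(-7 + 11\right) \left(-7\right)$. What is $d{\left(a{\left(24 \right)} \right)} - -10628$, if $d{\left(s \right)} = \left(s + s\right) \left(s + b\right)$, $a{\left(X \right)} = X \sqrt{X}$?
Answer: $38276 - 2688 \sqrt{6} \approx 31692.0$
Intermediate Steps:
$a{\left(X \right)} = X^{\frac{3}{2}}$
$b = -28$ ($b = 4 \left(-7\right) = -28$)
$d{\left(s \right)} = 2 s \left(-28 + s\right)$ ($d{\left(s \right)} = \left(s + s\right) \left(s - 28\right) = 2 s \left(-28 + s\right)$)
$d{\left(a{\left(24 \right)} \right)} - -10628 = 2 \cdot 24^{\frac{3}{2}} \left(-28 + 24^{\frac{3}{2}}\right) - -10628 = 2 \cdot 48 \sqrt{6} \left(-28 + 48 \sqrt{6}\right) + 10628 = 96 \sqrt{6} \left(-28 + 48 \sqrt{6}\right) + 10628 = 10628 + 96 \sqrt{6} \left(-28 + 48 \sqrt{6}\right)$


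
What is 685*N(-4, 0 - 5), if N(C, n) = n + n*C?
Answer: 10275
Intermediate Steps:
N(C, n) = n + C*n
685*N(-4, 0 - 5) = 685*((0 - 5)*(1 - 4)) = 685*(-5*(-3)) = 685*15 = 10275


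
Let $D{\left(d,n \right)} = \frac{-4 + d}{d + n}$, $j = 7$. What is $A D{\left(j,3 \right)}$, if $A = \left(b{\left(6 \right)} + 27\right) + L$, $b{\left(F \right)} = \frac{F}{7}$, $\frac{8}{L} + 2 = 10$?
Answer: $\frac{303}{35} \approx 8.6571$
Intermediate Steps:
$D{\left(d,n \right)} = \frac{-4 + d}{d + n}$
$L = 1$ ($L = \frac{8}{-2 + 10} = \frac{8}{8} = 8 \cdot \frac{1}{8} = 1$)
$b{\left(F \right)} = \frac{F}{7}$ ($b{\left(F \right)} = F \frac{1}{7} = \frac{F}{7}$)
$A = \frac{202}{7}$ ($A = \left(\frac{1}{7} \cdot 6 + 27\right) + 1 = \left(\frac{6}{7} + 27\right) + 1 = \frac{195}{7} + 1 = \frac{202}{7} \approx 28.857$)
$A D{\left(j,3 \right)} = \frac{202 \frac{-4 + 7}{7 + 3}}{7} = \frac{202 \cdot \frac{1}{10} \cdot 3}{7} = \frac{202}{7} \cdot \frac{3}{10} = \frac{303}{35}$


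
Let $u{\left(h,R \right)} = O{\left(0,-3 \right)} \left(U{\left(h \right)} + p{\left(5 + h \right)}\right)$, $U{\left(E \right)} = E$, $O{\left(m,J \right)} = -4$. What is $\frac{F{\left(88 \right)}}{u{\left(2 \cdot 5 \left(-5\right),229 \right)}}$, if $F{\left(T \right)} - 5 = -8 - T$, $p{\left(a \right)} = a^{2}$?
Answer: $\frac{91}{7900} \approx 0.011519$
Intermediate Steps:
$u{\left(h,R \right)} = - 4 h - 4 \left(5 + h\right)^{2}$ ($u{\left(h,R \right)} = - 4 \left(h + \left(5 + h\right)^{2}\right) = - 4 h - 4 \left(5 + h\right)^{2}$)
$F{\left(T \right)} = -3 - T$ ($F{\left(T \right)} = 5 - \left(8 + T\right) = -3 - T$)
$\frac{F{\left(88 \right)}}{u{\left(2 \cdot 5 \left(-5\right),229 \right)}} = \frac{-3 - 88}{- 4 \cdot 2 \cdot 5 \left(-5\right) - 4 \left(5 + 2 \cdot 5 \left(-5\right)\right)^{2}} = \frac{-3 - 88}{- 4 \cdot 10 \left(-5\right) - 4 \left(5 + 10 \left(-5\right)\right)^{2}} = - \frac{91}{\left(-4\right) \left(-50\right) - 4 \left(5 - 50\right)^{2}} = - \frac{91}{200 - 4 \left(-45\right)^{2}} = - \frac{91}{200 - 8100} = - \frac{91}{-7900} = \left(-91\right) \left(- \frac{1}{7900}\right) = \frac{91}{7900}$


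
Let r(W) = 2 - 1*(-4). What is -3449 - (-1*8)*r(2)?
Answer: -3401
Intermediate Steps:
r(W) = 6 (r(W) = 2 + 4 = 6)
-3449 - (-1*8)*r(2) = -3449 - (-1*8)*6 = -3449 - (-8)*6 = -3449 - 1*(-48) = -3449 + 48 = -3401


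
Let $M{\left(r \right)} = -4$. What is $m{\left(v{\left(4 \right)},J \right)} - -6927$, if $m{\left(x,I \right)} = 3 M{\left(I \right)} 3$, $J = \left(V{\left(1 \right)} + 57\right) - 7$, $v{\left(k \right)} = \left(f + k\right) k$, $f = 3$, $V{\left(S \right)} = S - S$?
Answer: $6891$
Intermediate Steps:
$V{\left(S \right)} = 0$
$v{\left(k \right)} = k \left(3 + k\right)$ ($v{\left(k \right)} = \left(3 + k\right) k = k \left(3 + k\right)$)
$J = 50$ ($J = \left(0 + 57\right) - 7 = 57 - 7 = 50$)
$m{\left(x,I \right)} = -36$ ($m{\left(x,I \right)} = 3 \left(-4\right) 3 = \left(-12\right) 3 = -36$)
$m{\left(v{\left(4 \right)},J \right)} - -6927 = -36 - -6927 = -36 + 6927 = 6891$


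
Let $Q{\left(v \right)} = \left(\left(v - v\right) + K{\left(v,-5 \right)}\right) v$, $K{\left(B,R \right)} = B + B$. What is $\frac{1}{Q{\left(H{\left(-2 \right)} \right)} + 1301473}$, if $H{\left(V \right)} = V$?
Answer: $\frac{1}{1301481} \approx 7.6836 \cdot 10^{-7}$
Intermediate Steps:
$K{\left(B,R \right)} = 2 B$
$Q{\left(v \right)} = 2 v^{2}$ ($Q{\left(v \right)} = \left(\left(v - v\right) + 2 v\right) v = \left(0 + 2 v\right) v = 2 v v = 2 v^{2}$)
$\frac{1}{Q{\left(H{\left(-2 \right)} \right)} + 1301473} = \frac{1}{2 \left(-2\right)^{2} + 1301473} = \frac{1}{2 \cdot 4 + 1301473} = \frac{1}{8 + 1301473} = \frac{1}{1301481}$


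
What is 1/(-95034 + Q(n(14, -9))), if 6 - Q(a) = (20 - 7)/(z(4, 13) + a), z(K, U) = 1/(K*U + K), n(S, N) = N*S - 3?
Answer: -7223/686386516 ≈ -1.0523e-5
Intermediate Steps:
n(S, N) = -3 + N*S
z(K, U) = 1/(K + K*U)
Q(a) = 6 - 13/(1/56 + a) (Q(a) = 6 - (20 - 7)/(1/(4*(1 + 13)) + a) = 6 - 13/((¼)/14 + a) = 6 - 13/((¼)*(1/14) + a) = 6 - 13/(1/56 + a))
1/(-95034 + Q(n(14, -9))) = 1/(-95034 + 2*(-361 + 168*(-3 - 9*14))/(1 + 56*(-3 - 9*14))) = 1/(-95034 + 2*(-361 + 168*(-3 - 126))/(1 + 56*(-3 - 126))) = 1/(-95034 + 2*(-361 + 168*(-129))/(1 + 56*(-129))) = 1/(-95034 + 2*(-361 - 21672)/(1 - 7224)) = 1/(-95034 + 2*(-22033)/(-7223)) = 1/(-95034 + 2*(-1/7223)*(-22033)) = 1/(-95034 + 44066/7223) = 1/(-686386516/7223) = -7223/686386516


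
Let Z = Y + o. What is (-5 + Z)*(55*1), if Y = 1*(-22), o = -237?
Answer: -14520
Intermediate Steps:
Y = -22
Z = -259 (Z = -22 - 237 = -259)
(-5 + Z)*(55*1) = (-5 - 259)*(55*1) = -264*55 = -14520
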